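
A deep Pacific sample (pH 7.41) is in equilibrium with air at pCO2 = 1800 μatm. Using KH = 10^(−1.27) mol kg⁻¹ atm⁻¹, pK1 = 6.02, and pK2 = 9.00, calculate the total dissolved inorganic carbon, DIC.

[CO2*] = KH · pCO2 = 10^(−1.27) × 1800×10^-6 = 9.667×10^-5 mol/kg
α₀ = 1/(1 + K1/[H⁺] + K1K2/[H⁺]²) = 1/(1 + 10^+1.39 + 10^-0.20) = 0.03820
DIC = [CO2*]/α₀ = 9.667×10^-5 / 0.03820 = 2.53 mmol/kg

DIC = 2.53 mmol/kg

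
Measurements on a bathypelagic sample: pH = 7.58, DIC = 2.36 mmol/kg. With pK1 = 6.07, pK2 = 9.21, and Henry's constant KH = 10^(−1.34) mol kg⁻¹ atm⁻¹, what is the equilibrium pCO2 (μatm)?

pCO2 = 1510 μatm

α₀ = 1 / (1 + K1/[H⁺] + K1K2/[H⁺]²) = 1 / (1 + 10^+1.51 + 10^-0.12)
   = 1 / (1 + 32.359 + 0.75858) = 1/34.118 = 0.02931
[CO2*] = α₀ × DIC = 0.02931 × 2.36 = 0.06917 mmol/kg
pCO2 = [CO2*]/KH = 6.917×10^-5 / 4.571×10^-2 = 1510 μatm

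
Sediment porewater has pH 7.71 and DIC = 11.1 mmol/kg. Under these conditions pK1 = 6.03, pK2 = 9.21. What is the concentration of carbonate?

[CO3²⁻] = 0.333 mmol/kg

α₂ = 1 / (1 + [H⁺]/K2 + [H⁺]²/(K1K2)) = 1 / (1 + 10^+1.50 + 10^-0.18)
   = 1 / (1 + 31.623 + 0.66069) = 1/33.283 = 0.03004
[CO3²⁻] = α₂ × DIC = 0.03004 × 11.1 = 0.333 mmol/kg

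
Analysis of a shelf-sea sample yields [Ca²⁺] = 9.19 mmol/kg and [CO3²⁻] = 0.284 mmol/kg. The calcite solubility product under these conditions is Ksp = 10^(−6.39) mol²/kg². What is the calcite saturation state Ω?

Ω = 6.41

Ksp = 10^(−6.39) = 4.074×10^-7
Ω = [Ca²⁺][CO3²⁻]/Ksp = (9.19×10^-3)(0.284×10^-3) / 4.074×10^-7 = 6.41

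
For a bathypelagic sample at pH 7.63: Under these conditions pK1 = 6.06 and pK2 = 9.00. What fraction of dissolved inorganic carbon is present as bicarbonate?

α₁ = 0.935

α₁ = 1 / (1 + [H⁺]/K1 + K2/[H⁺]) = 1 / (1 + 10^-1.57 + 10^-1.37)
   = 1 / (1 + 0.026915 + 0.042658) = 1/1.0696 = 0.9350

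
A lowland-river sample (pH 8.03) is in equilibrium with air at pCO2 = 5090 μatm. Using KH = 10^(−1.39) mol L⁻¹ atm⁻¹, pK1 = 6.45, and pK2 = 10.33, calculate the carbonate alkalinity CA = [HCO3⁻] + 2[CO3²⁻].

[CO2*] = KH · pCO2 = 10^(−1.39) × 5090×10^-6 = 2.074×10^-4 mol/L
α₀ = 1/(1 + K1/[H⁺] + K1K2/[H⁺]²) = 1/(1 + 10^+1.58 + 10^-0.72) = 0.02550
DIC = [CO2*]/α₀ = 2.074×10^-4 / 0.02550 = 8.130 mmol/L
CA = (α₁ + 2α₂)·DIC = (0.9696 + 2×0.004860) × 8.130 = 7.96 mmol/L

CA = 7.96 mmol/L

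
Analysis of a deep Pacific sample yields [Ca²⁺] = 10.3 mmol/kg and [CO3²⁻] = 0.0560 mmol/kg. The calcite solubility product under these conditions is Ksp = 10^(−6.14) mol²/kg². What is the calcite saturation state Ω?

Ω = 0.796

Ksp = 10^(−6.14) = 7.244×10^-7
Ω = [Ca²⁺][CO3²⁻]/Ksp = (10.3×10^-3)(0.0560×10^-3) / 7.244×10^-7 = 0.796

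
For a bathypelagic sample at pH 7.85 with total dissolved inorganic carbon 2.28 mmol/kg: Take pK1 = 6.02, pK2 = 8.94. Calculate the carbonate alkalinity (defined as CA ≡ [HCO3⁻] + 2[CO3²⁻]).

CA = [HCO3⁻] + 2[CO3²⁻] = (α₁ + 2α₂)·DIC
At pH 7.85: [H⁺]/K1 = 10^-1.83 = 0.014791, K2/[H⁺] = 10^-1.09 = 0.081283
α₁ = 1/(1 + 0.014791 + 0.081283) = 1/1.0961 = 0.9123; α₂ = α₁·K2/[H⁺] = 0.07416
α₁ + 2α₂ = 1.0607
CA = 1.0607 × 2.28 = 2.42 mmol/kg

CA = 2.42 mmol/kg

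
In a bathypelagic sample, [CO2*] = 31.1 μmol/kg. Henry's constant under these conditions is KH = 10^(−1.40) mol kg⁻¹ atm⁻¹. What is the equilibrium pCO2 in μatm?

pCO2 = 781 μatm

KH = 10^(−1.40) = 3.981×10^-2 mol kg⁻¹ atm⁻¹
pCO2 = [CO2*]/KH = 31.1×10^-6 / 3.981×10^-2 = 7.81×10^-4 atm = 781 μatm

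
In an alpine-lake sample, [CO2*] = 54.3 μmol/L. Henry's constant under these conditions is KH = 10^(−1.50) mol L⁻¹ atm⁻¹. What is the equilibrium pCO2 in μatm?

pCO2 = 1720 μatm

KH = 10^(−1.50) = 3.162×10^-2 mol L⁻¹ atm⁻¹
pCO2 = [CO2*]/KH = 54.3×10^-6 / 3.162×10^-2 = 1.72×10^-3 atm = 1720 μatm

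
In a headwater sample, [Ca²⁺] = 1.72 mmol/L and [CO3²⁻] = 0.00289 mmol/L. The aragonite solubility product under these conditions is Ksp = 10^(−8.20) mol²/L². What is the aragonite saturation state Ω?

Ω = 0.788

Ksp = 10^(−8.20) = 6.310×10^-9
Ω = [Ca²⁺][CO3²⁻]/Ksp = (1.72×10^-3)(0.00289×10^-3) / 6.310×10^-9 = 0.788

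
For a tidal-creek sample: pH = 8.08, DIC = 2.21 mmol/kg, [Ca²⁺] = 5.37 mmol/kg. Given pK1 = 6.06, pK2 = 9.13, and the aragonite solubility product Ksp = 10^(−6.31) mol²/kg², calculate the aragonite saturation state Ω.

Ω = 1.97

α₂ = 1 / (1 + [H⁺]/K2 + [H⁺]²/(K1K2)) = 1 / (1 + 10^+1.05 + 10^-0.97)
   = 1 / (1 + 11.220 + 0.10715) = 1/12.327 = 0.08112
[CO3²⁻] = α₂ × DIC = 0.08112 × 2.21 = 0.1793 mmol/kg
Ksp = 10^(−6.31) = 4.898×10^-7
Ω = [Ca²⁺][CO3²⁻]/Ksp = (5.37×10^-3)(1.793×10^-4) / 4.898×10^-7 = 1.97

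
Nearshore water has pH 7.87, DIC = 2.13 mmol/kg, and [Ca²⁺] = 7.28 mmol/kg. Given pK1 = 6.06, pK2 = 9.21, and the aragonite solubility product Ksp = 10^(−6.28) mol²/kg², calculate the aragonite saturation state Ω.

Ω = 1.27

α₂ = 1 / (1 + [H⁺]/K2 + [H⁺]²/(K1K2)) = 1 / (1 + 10^+1.34 + 10^-0.47)
   = 1 / (1 + 21.878 + 0.33884) = 1/23.216 = 0.04307
[CO3²⁻] = α₂ × DIC = 0.04307 × 2.13 = 0.09175 mmol/kg
Ksp = 10^(−6.28) = 5.248×10^-7
Ω = [Ca²⁺][CO3²⁻]/Ksp = (7.28×10^-3)(9.175×10^-5) / 5.248×10^-7 = 1.27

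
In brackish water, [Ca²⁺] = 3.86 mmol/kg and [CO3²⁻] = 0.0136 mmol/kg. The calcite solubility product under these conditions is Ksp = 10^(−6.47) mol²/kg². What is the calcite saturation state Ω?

Ω = 0.155

Ksp = 10^(−6.47) = 3.388×10^-7
Ω = [Ca²⁺][CO3²⁻]/Ksp = (3.86×10^-3)(0.0136×10^-3) / 3.388×10^-7 = 0.155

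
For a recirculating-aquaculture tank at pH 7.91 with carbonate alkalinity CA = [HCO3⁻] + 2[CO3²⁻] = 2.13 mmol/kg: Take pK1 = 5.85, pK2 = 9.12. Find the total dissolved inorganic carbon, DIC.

CA = [HCO3⁻] + 2[CO3²⁻] = (α₁ + 2α₂)·DIC
At pH 7.91: [H⁺]/K1 = 10^-2.06 = 0.0087096, K2/[H⁺] = 10^-1.21 = 0.061660
α₁ = 1/(1 + 0.0087096 + 0.061660) = 1/1.0704 = 0.9343; α₂ = α₁·K2/[H⁺] = 0.05761
α₁ + 2α₂ = 1.0495
DIC = CA / (α₁ + 2α₂) = 2.13 / 1.0495 = 2.03 mmol/kg

DIC = 2.03 mmol/kg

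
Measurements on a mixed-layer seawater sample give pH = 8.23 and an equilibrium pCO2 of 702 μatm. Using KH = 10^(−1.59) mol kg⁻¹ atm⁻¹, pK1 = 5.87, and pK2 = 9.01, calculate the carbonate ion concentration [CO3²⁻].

[CO3²⁻] = 0.686 mmol/kg

[CO2*] = KH · pCO2 = 10^(−1.59) × 702×10^-6 = 1.804×10^-5 mol/kg
α₀ = 1/(1 + K1/[H⁺] + K1K2/[H⁺]²) = 1/(1 + 10^+2.36 + 10^+1.58) = 0.003730
DIC = [CO2*]/α₀ = 1.804×10^-5 / 0.003730 = 4.838 mmol/kg
[CO3²⁻] = α₂·DIC; α₂ = 0.1418, so [CO3²⁻] = 0.1418 × 4.838 = 0.686 mmol/kg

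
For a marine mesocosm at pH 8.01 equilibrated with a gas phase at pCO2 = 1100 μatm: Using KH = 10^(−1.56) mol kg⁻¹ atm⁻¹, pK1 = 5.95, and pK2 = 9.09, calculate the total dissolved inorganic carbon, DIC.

[CO2*] = KH · pCO2 = 10^(−1.56) × 1100×10^-6 = 3.030×10^-5 mol/kg
α₀ = 1/(1 + K1/[H⁺] + K1K2/[H⁺]²) = 1/(1 + 10^+2.06 + 10^+0.98) = 0.007977
DIC = [CO2*]/α₀ = 3.030×10^-5 / 0.007977 = 3.80 mmol/kg

DIC = 3.80 mmol/kg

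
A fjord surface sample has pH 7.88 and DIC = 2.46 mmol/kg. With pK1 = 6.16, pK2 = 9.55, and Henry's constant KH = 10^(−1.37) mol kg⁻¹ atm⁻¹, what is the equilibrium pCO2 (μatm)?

α₀ = 1 / (1 + K1/[H⁺] + K1K2/[H⁺]²) = 1 / (1 + 10^+1.72 + 10^+0.05)
   = 1 / (1 + 52.481 + 1.1220) = 1/54.603 = 0.01831
[CO2*] = α₀ × DIC = 0.01831 × 2.46 = 0.04505 mmol/kg
pCO2 = [CO2*]/KH = 4.505×10^-5 / 4.266×10^-2 = 1060 μatm

pCO2 = 1060 μatm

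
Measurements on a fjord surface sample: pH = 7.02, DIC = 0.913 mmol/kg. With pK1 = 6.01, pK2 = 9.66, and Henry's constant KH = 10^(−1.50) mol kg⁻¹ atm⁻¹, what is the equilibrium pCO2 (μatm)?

α₀ = 1 / (1 + K1/[H⁺] + K1K2/[H⁺]²) = 1 / (1 + 10^+1.01 + 10^-1.63)
   = 1 / (1 + 10.233 + 0.023442) = 1/11.256 = 0.08884
[CO2*] = α₀ × DIC = 0.08884 × 0.913 = 0.08111 mmol/kg
pCO2 = [CO2*]/KH = 8.111×10^-5 / 3.162×10^-2 = 2560 μatm

pCO2 = 2560 μatm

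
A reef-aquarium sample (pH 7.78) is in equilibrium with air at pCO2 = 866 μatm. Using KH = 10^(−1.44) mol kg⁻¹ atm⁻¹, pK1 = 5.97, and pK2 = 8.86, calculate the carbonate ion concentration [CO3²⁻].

[CO3²⁻] = 0.169 mmol/kg

[CO2*] = KH · pCO2 = 10^(−1.44) × 866×10^-6 = 3.144×10^-5 mol/kg
α₀ = 1/(1 + K1/[H⁺] + K1K2/[H⁺]²) = 1/(1 + 10^+1.81 + 10^+0.73) = 0.01410
DIC = [CO2*]/α₀ = 3.144×10^-5 / 0.01410 = 2.230 mmol/kg
[CO3²⁻] = α₂·DIC; α₂ = 0.07571, so [CO3²⁻] = 0.07571 × 2.230 = 0.169 mmol/kg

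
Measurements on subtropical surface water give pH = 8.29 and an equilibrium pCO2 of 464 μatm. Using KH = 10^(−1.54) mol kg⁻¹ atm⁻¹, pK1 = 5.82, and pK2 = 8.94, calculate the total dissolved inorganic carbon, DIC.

[CO2*] = KH · pCO2 = 10^(−1.54) × 464×10^-6 = 1.338×10^-5 mol/kg
α₀ = 1/(1 + K1/[H⁺] + K1K2/[H⁺]²) = 1/(1 + 10^+2.47 + 10^+1.82) = 0.002761
DIC = [CO2*]/α₀ = 1.338×10^-5 / 0.002761 = 4.85 mmol/kg

DIC = 4.85 mmol/kg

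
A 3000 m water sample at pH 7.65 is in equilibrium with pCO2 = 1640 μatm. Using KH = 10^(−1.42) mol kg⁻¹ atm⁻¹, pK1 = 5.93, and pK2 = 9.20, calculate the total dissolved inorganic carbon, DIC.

[CO2*] = KH · pCO2 = 10^(−1.42) × 1640×10^-6 = 6.235×10^-5 mol/kg
α₀ = 1/(1 + K1/[H⁺] + K1K2/[H⁺]²) = 1/(1 + 10^+1.72 + 10^+0.17) = 0.01820
DIC = [CO2*]/α₀ = 6.235×10^-5 / 0.01820 = 3.43 mmol/kg

DIC = 3.43 mmol/kg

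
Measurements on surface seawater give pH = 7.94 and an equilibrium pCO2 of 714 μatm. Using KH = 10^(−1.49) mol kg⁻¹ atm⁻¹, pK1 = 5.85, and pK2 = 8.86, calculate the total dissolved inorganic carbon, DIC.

[CO2*] = KH · pCO2 = 10^(−1.49) × 714×10^-6 = 2.310×10^-5 mol/kg
α₀ = 1/(1 + K1/[H⁺] + K1K2/[H⁺]²) = 1/(1 + 10^+2.09 + 10^+1.17) = 0.007204
DIC = [CO2*]/α₀ = 2.310×10^-5 / 0.007204 = 3.21 mmol/kg

DIC = 3.21 mmol/kg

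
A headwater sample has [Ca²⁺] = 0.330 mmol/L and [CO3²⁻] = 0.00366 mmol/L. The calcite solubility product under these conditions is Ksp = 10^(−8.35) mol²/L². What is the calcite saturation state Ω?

Ksp = 10^(−8.35) = 4.467×10^-9
Ω = [Ca²⁺][CO3²⁻]/Ksp = (0.330×10^-3)(0.00366×10^-3) / 4.467×10^-9 = 0.270

Ω = 0.270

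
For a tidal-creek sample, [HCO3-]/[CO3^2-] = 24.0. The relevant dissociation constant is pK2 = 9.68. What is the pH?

pH = 8.30

From K2 = [H⁺][CO3^2-]/[HCO3-]:  pH = pK2 − log₁₀([HCO3-]/[CO3^2-])
log₁₀(24.0) = +1.380
pH = 9.68 − (+1.380) = 8.30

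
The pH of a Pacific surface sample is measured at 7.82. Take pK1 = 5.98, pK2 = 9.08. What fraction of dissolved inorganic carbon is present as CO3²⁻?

α₂ = 1 / (1 + [H⁺]/K2 + [H⁺]²/(K1K2)) = 1 / (1 + 10^+1.26 + 10^-0.58)
   = 1 / (1 + 18.197 + 0.26303) = 1/19.460 = 0.05139

α₂ = 0.0514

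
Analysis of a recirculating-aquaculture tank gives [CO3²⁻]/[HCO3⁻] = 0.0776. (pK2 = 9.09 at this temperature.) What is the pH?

From K2 = [H⁺][CO3²⁻]/[HCO3⁻]:  pH = pK2 + log₁₀([CO3²⁻]/[HCO3⁻])
log₁₀(0.0776) = -1.110
pH = 9.09 + (-1.110) = 7.98

pH = 7.98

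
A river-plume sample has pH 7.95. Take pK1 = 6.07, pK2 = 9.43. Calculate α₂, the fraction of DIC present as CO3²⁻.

α₂ = 1 / (1 + [H⁺]/K2 + [H⁺]²/(K1K2)) = 1 / (1 + 10^+1.48 + 10^-0.40)
   = 1 / (1 + 30.200 + 0.39811) = 1/31.598 = 0.03165

α₂ = 0.0316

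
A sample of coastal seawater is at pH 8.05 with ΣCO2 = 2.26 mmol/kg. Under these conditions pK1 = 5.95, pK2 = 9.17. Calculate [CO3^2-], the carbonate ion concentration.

[CO3²⁻] = 0.158 mmol/kg

α₂ = 1 / (1 + [H⁺]/K2 + [H⁺]²/(K1K2)) = 1 / (1 + 10^+1.12 + 10^-0.98)
   = 1 / (1 + 13.183 + 0.10471) = 1/14.287 = 0.06999
[CO3²⁻] = α₂ × DIC = 0.06999 × 2.26 = 0.158 mmol/kg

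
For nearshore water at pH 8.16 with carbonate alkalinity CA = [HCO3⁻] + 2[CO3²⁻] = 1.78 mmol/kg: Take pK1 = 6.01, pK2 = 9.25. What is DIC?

CA = [HCO3⁻] + 2[CO3²⁻] = (α₁ + 2α₂)·DIC
At pH 8.16: [H⁺]/K1 = 10^-2.15 = 0.0070795, K2/[H⁺] = 10^-1.09 = 0.081283
α₁ = 1/(1 + 0.0070795 + 0.081283) = 1/1.0884 = 0.9188; α₂ = α₁·K2/[H⁺] = 0.07468
α₁ + 2α₂ = 1.0682
DIC = CA / (α₁ + 2α₂) = 1.78 / 1.0682 = 1.67 mmol/kg

DIC = 1.67 mmol/kg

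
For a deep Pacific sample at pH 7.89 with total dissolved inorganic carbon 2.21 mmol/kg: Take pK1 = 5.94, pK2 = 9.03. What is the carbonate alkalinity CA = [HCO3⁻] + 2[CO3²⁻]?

CA = [HCO3⁻] + 2[CO3²⁻] = (α₁ + 2α₂)·DIC
At pH 7.89: [H⁺]/K1 = 10^-1.95 = 0.011220, K2/[H⁺] = 10^-1.14 = 0.072444
α₁ = 1/(1 + 0.011220 + 0.072444) = 1/1.0837 = 0.9228; α₂ = α₁·K2/[H⁺] = 0.06685
α₁ + 2α₂ = 1.0565
CA = 1.0565 × 2.21 = 2.33 mmol/kg

CA = 2.33 mmol/kg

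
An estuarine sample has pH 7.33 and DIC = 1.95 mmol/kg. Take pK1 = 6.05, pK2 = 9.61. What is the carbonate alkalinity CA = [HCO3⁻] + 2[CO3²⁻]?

CA = [HCO3⁻] + 2[CO3²⁻] = (α₁ + 2α₂)·DIC
At pH 7.33: [H⁺]/K1 = 10^-1.28 = 0.052481, K2/[H⁺] = 10^-2.28 = 0.0052481
α₁ = 1/(1 + 0.052481 + 0.0052481) = 1/1.0577 = 0.9454; α₂ = α₁·K2/[H⁺] = 0.004962
α₁ + 2α₂ = 0.9553
CA = 0.9553 × 1.95 = 1.86 mmol/kg

CA = 1.86 mmol/kg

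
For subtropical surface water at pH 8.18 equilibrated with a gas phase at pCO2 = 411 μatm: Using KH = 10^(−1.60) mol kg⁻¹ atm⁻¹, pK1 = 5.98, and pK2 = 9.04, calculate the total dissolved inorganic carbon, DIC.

DIC = 1.87 mmol/kg

[CO2*] = KH · pCO2 = 10^(−1.60) × 411×10^-6 = 1.032×10^-5 mol/kg
α₀ = 1/(1 + K1/[H⁺] + K1K2/[H⁺]²) = 1/(1 + 10^+2.20 + 10^+1.34) = 0.005514
DIC = [CO2*]/α₀ = 1.032×10^-5 / 0.005514 = 1.87 mmol/kg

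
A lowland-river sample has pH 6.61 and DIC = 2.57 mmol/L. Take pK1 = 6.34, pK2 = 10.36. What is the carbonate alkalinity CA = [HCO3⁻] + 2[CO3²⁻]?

CA = 1.67 mmol/L

CA = [HCO3⁻] + 2[CO3²⁻] = (α₁ + 2α₂)·DIC
At pH 6.61: [H⁺]/K1 = 10^-0.27 = 0.53703, K2/[H⁺] = 10^-3.75 = 0.00017783
α₁ = 1/(1 + 0.53703 + 0.00017783) = 1/1.5372 = 0.6505; α₂ = α₁·K2/[H⁺] = 0.0001157
α₁ + 2α₂ = 0.6508
CA = 0.6508 × 2.57 = 1.67 mmol/L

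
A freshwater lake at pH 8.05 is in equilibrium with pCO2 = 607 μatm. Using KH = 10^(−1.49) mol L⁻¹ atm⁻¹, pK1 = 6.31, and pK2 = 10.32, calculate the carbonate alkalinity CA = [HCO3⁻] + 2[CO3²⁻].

CA = 1.09 mmol/L

[CO2*] = KH · pCO2 = 10^(−1.49) × 607×10^-6 = 1.964×10^-5 mol/L
α₀ = 1/(1 + K1/[H⁺] + K1K2/[H⁺]²) = 1/(1 + 10^+1.74 + 10^-0.53) = 0.01778
DIC = [CO2*]/α₀ = 1.964×10^-5 / 0.01778 = 1.105 mmol/L
CA = (α₁ + 2α₂)·DIC = (0.9770 + 2×0.005247) × 1.105 = 1.09 mmol/L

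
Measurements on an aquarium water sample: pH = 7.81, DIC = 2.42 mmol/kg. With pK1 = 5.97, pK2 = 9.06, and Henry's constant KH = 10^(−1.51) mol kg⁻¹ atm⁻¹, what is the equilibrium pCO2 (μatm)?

α₀ = 1 / (1 + K1/[H⁺] + K1K2/[H⁺]²) = 1 / (1 + 10^+1.84 + 10^+0.59)
   = 1 / (1 + 69.183 + 3.8905) = 1/74.074 = 0.01350
[CO2*] = α₀ × DIC = 0.01350 × 2.42 = 0.03267 mmol/kg
pCO2 = [CO2*]/KH = 3.267×10^-5 / 3.090×10^-2 = 1060 μatm

pCO2 = 1060 μatm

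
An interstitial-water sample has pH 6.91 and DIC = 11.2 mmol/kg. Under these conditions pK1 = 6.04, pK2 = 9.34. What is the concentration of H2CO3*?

α₀ = 1 / (1 + K1/[H⁺] + K1K2/[H⁺]²) = 1 / (1 + 10^+0.87 + 10^-1.56)
   = 1 / (1 + 7.4131 + 0.027542) = 1/8.4406 = 0.1185
[CO2*] = α₀ × DIC = 0.1185 × 11.2 = 1.33 mmol/kg

[CO2*] = 1.33 mmol/kg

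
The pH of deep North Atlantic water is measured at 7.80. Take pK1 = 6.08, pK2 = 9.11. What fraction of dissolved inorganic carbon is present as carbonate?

α₂ = 0.0459

α₂ = 1 / (1 + [H⁺]/K2 + [H⁺]²/(K1K2)) = 1 / (1 + 10^+1.31 + 10^-0.41)
   = 1 / (1 + 20.417 + 0.38905) = 1/21.806 = 0.04586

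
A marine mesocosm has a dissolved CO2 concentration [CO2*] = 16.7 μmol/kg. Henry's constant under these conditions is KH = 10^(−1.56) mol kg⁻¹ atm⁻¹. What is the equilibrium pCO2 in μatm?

pCO2 = 606 μatm

KH = 10^(−1.56) = 2.754×10^-2 mol kg⁻¹ atm⁻¹
pCO2 = [CO2*]/KH = 16.7×10^-6 / 2.754×10^-2 = 6.06×10^-4 atm = 606 μatm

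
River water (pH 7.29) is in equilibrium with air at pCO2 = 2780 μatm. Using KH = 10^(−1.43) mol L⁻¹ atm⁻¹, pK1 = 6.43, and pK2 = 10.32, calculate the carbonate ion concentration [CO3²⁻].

[CO2*] = KH · pCO2 = 10^(−1.43) × 2780×10^-6 = 1.033×10^-4 mol/L
α₀ = 1/(1 + K1/[H⁺] + K1K2/[H⁺]²) = 1/(1 + 10^+0.86 + 10^-2.17) = 0.1212
DIC = [CO2*]/α₀ = 1.033×10^-4 / 0.1212 = 0.8522 mmol/L
[CO3²⁻] = α₂·DIC; α₂ = 0.0008194, so [CO3²⁻] = 0.0008194 × 0.8522 = 0.000698 mmol/L = 0.698 μmol/L

[CO3²⁻] = 0.698 μmol/L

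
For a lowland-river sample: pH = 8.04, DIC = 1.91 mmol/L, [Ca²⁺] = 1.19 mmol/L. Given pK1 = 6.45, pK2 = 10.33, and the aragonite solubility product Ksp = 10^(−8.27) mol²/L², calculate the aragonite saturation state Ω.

α₂ = 1 / (1 + [H⁺]/K2 + [H⁺]²/(K1K2)) = 1 / (1 + 10^+2.29 + 10^+0.70)
   = 1 / (1 + 194.98 + 5.0119) = 1/201.00 = 0.004975
[CO3²⁻] = α₂ × DIC = 0.004975 × 1.91 = 0.009503 mmol/L = 9.503 μmol/L
Ksp = 10^(−8.27) = 5.370×10^-9
Ω = [Ca²⁺][CO3²⁻]/Ksp = (1.19×10^-3)(9.503×10^-6) / 5.370×10^-9 = 2.11

Ω = 2.11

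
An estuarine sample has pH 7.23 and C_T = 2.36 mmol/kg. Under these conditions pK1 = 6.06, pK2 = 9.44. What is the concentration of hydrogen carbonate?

α₁ = 1 / (1 + [H⁺]/K1 + K2/[H⁺]) = 1 / (1 + 10^-1.17 + 10^-2.21)
   = 1 / (1 + 0.067608 + 0.0061660) = 1/1.0738 = 0.9313
[HCO3⁻] = α₁ × DIC = 0.9313 × 2.36 = 2.20 mmol/kg

[HCO3⁻] = 2.20 mmol/kg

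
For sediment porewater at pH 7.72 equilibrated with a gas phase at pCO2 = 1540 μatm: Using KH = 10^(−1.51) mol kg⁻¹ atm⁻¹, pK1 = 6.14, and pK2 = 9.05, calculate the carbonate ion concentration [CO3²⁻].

[CO2*] = KH · pCO2 = 10^(−1.51) × 1540×10^-6 = 4.759×10^-5 mol/kg
α₀ = 1/(1 + K1/[H⁺] + K1K2/[H⁺]²) = 1/(1 + 10^+1.58 + 10^+0.25) = 0.02451
DIC = [CO2*]/α₀ = 4.759×10^-5 / 0.02451 = 1.942 mmol/kg
[CO3²⁻] = α₂·DIC; α₂ = 0.04359, so [CO3²⁻] = 0.04359 × 1.942 = 0.0846 mmol/kg

[CO3²⁻] = 0.0846 mmol/kg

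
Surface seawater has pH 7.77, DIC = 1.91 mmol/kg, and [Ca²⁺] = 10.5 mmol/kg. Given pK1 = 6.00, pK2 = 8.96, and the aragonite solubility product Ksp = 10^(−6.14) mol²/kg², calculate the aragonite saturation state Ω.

α₂ = 1 / (1 + [H⁺]/K2 + [H⁺]²/(K1K2)) = 1 / (1 + 10^+1.19 + 10^-0.58)
   = 1 / (1 + 15.488 + 0.26303) = 1/16.751 = 0.05970
[CO3²⁻] = α₂ × DIC = 0.05970 × 1.91 = 0.1140 mmol/kg
Ksp = 10^(−6.14) = 7.244×10^-7
Ω = [Ca²⁺][CO3²⁻]/Ksp = (10.5×10^-3)(1.140×10^-4) / 7.244×10^-7 = 1.65

Ω = 1.65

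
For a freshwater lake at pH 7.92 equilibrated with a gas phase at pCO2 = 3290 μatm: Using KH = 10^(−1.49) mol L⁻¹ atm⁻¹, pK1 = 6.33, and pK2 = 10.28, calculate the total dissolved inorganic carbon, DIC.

[CO2*] = KH · pCO2 = 10^(−1.49) × 3290×10^-6 = 1.065×10^-4 mol/L
α₀ = 1/(1 + K1/[H⁺] + K1K2/[H⁺]²) = 1/(1 + 10^+1.59 + 10^-0.77) = 0.02495
DIC = [CO2*]/α₀ = 1.065×10^-4 / 0.02495 = 4.27 mmol/L

DIC = 4.27 mmol/L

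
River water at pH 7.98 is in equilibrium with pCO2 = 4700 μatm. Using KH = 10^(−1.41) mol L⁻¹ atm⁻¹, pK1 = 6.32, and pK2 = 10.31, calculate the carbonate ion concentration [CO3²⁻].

[CO2*] = KH · pCO2 = 10^(−1.41) × 4700×10^-6 = 1.829×10^-4 mol/L
α₀ = 1/(1 + K1/[H⁺] + K1K2/[H⁺]²) = 1/(1 + 10^+1.66 + 10^-0.67) = 0.02131
DIC = [CO2*]/α₀ = 1.829×10^-4 / 0.02131 = 8.580 mmol/L
[CO3²⁻] = α₂·DIC; α₂ = 0.004556, so [CO3²⁻] = 0.004556 × 8.580 = 0.0391 mmol/L

[CO3²⁻] = 0.0391 mmol/L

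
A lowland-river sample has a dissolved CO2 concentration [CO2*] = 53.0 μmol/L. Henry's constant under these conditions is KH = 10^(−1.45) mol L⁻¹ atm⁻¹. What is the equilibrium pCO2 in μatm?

pCO2 = 1490 μatm

KH = 10^(−1.45) = 3.548×10^-2 mol L⁻¹ atm⁻¹
pCO2 = [CO2*]/KH = 53.0×10^-6 / 3.548×10^-2 = 1.49×10^-3 atm = 1490 μatm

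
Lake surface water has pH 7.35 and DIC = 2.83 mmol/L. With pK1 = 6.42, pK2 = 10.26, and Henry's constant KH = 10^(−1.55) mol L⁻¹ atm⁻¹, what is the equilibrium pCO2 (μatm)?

α₀ = 1 / (1 + K1/[H⁺] + K1K2/[H⁺]²) = 1 / (1 + 10^+0.93 + 10^-1.98)
   = 1 / (1 + 8.5114 + 0.010471) = 1/9.5219 = 0.1050
[CO2*] = α₀ × DIC = 0.1050 × 2.83 = 0.2972 mmol/L
pCO2 = [CO2*]/KH = 2.972×10^-4 / 2.818×10^-2 = 1.05×10^4 μatm

pCO2 = 1.05×10^4 μatm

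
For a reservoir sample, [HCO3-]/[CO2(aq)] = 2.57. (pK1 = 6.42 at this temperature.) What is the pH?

pH = 6.83

From K1 = [H⁺][HCO3-]/[CO2(aq)]:  pH = pK1 + log₁₀([HCO3-]/[CO2(aq)])
log₁₀(2.57) = +0.410
pH = 6.42 + (+0.410) = 6.83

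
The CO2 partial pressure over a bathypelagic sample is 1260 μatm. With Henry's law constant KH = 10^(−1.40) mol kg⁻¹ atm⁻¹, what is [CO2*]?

KH = 10^(−1.40) = 3.981×10^-2 mol kg⁻¹ atm⁻¹
[CO2*] = KH · pCO2 = 3.981×10^-2 × 1260×10^-6 atm = 5.02×10^-5 mol/kg

[CO2*] = 50.2 μmol/kg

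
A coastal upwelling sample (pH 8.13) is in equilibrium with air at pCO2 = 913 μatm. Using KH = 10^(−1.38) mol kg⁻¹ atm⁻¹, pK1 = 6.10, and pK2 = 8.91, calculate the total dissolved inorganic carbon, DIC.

DIC = 4.79 mmol/kg

[CO2*] = KH · pCO2 = 10^(−1.38) × 913×10^-6 = 3.806×10^-5 mol/kg
α₀ = 1/(1 + K1/[H⁺] + K1K2/[H⁺]²) = 1/(1 + 10^+2.03 + 10^+1.25) = 0.007941
DIC = [CO2*]/α₀ = 3.806×10^-5 / 0.007941 = 4.79 mmol/kg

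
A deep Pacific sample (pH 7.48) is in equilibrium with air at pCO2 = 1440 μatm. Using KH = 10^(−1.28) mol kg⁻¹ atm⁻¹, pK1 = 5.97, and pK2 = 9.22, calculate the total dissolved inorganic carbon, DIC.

DIC = 2.57 mmol/kg

[CO2*] = KH · pCO2 = 10^(−1.28) × 1440×10^-6 = 7.557×10^-5 mol/kg
α₀ = 1/(1 + K1/[H⁺] + K1K2/[H⁺]²) = 1/(1 + 10^+1.51 + 10^-0.23) = 0.02946
DIC = [CO2*]/α₀ = 7.557×10^-5 / 0.02946 = 2.57 mmol/kg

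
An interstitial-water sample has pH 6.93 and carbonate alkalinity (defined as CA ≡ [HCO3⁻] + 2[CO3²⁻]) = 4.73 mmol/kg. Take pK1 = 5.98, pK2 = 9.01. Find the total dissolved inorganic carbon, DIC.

CA = [HCO3⁻] + 2[CO3²⁻] = (α₁ + 2α₂)·DIC
At pH 6.93: [H⁺]/K1 = 10^-0.95 = 0.11220, K2/[H⁺] = 10^-2.08 = 0.0083176
α₁ = 1/(1 + 0.11220 + 0.0083176) = 1/1.1205 = 0.8924; α₂ = α₁·K2/[H⁺] = 0.007423
α₁ + 2α₂ = 0.9073
DIC = CA / (α₁ + 2α₂) = 4.73 / 0.9073 = 5.21 mmol/kg

DIC = 5.21 mmol/kg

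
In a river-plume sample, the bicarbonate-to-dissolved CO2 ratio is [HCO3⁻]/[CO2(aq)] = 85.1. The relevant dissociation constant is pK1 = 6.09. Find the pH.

From K1 = [H⁺][HCO3⁻]/[CO2(aq)]:  pH = pK1 + log₁₀([HCO3⁻]/[CO2(aq)])
log₁₀(85.1) = +1.930
pH = 6.09 + (+1.930) = 8.02

pH = 8.02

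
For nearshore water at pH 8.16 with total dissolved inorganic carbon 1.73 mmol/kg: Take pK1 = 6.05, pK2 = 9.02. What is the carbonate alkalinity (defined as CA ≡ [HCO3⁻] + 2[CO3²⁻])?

CA = [HCO3⁻] + 2[CO3²⁻] = (α₁ + 2α₂)·DIC
At pH 8.16: [H⁺]/K1 = 10^-2.11 = 0.0077625, K2/[H⁺] = 10^-0.86 = 0.13804
α₁ = 1/(1 + 0.0077625 + 0.13804) = 1/1.1458 = 0.8728; α₂ = α₁·K2/[H⁺] = 0.1205
α₁ + 2α₂ = 1.1137
CA = 1.1137 × 1.73 = 1.93 mmol/kg

CA = 1.93 mmol/kg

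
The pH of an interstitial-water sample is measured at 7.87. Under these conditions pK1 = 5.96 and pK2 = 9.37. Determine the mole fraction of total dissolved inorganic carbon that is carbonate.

α₂ = 1 / (1 + [H⁺]/K2 + [H⁺]²/(K1K2)) = 1 / (1 + 10^+1.50 + 10^-0.41)
   = 1 / (1 + 31.623 + 0.38905) = 1/33.012 = 0.03029

α₂ = 0.0303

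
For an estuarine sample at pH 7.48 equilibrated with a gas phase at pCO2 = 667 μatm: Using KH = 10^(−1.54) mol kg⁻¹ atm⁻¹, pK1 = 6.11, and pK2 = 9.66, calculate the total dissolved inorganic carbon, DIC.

DIC = 0.473 mmol/kg

[CO2*] = KH · pCO2 = 10^(−1.54) × 667×10^-6 = 1.924×10^-5 mol/kg
α₀ = 1/(1 + K1/[H⁺] + K1K2/[H⁺]²) = 1/(1 + 10^+1.37 + 10^-0.81) = 0.04066
DIC = [CO2*]/α₀ = 1.924×10^-5 / 0.04066 = 0.473 mmol/kg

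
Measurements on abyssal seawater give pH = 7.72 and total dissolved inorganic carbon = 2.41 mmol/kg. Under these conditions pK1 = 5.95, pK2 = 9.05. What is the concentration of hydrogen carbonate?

α₁ = 1 / (1 + [H⁺]/K1 + K2/[H⁺]) = 1 / (1 + 10^-1.77 + 10^-1.33)
   = 1 / (1 + 0.016982 + 0.046774) = 1/1.0638 = 0.9401
[HCO3⁻] = α₁ × DIC = 0.9401 × 2.41 = 2.27 mmol/kg

[HCO3⁻] = 2.27 mmol/kg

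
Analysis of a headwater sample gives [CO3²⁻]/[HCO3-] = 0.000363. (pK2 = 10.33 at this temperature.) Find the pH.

From K2 = [H⁺][CO3²⁻]/[HCO3-]:  pH = pK2 + log₁₀([CO3²⁻]/[HCO3-])
log₁₀(0.000363) = -3.440
pH = 10.33 + (-3.440) = 6.89

pH = 6.89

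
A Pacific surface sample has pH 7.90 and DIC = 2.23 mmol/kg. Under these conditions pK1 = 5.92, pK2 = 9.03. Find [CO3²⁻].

α₂ = 1 / (1 + [H⁺]/K2 + [H⁺]²/(K1K2)) = 1 / (1 + 10^+1.13 + 10^-0.85)
   = 1 / (1 + 13.490 + 0.14125) = 1/14.631 = 0.06835
[CO3²⁻] = α₂ × DIC = 0.06835 × 2.23 = 0.152 mmol/kg

[CO3²⁻] = 0.152 mmol/kg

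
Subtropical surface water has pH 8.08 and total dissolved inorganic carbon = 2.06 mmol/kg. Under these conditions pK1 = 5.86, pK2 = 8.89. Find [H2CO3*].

α₀ = 1 / (1 + K1/[H⁺] + K1K2/[H⁺]²) = 1 / (1 + 10^+2.22 + 10^+1.41)
   = 1 / (1 + 165.96 + 25.704) = 1/192.66 = 0.005190
[CO2*] = α₀ × DIC = 0.005190 × 2.06 = 0.0107 mmol/kg = 10.7 μmol/kg

[CO2*] = 10.7 μmol/kg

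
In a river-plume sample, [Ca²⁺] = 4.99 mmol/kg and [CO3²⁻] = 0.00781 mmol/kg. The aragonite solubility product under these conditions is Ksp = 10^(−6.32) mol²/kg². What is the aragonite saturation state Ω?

Ω = 0.0814

Ksp = 10^(−6.32) = 4.786×10^-7
Ω = [Ca²⁺][CO3²⁻]/Ksp = (4.99×10^-3)(0.00781×10^-3) / 4.786×10^-7 = 0.0814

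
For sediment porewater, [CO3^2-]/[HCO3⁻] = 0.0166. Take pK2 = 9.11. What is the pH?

From K2 = [H⁺][CO3^2-]/[HCO3⁻]:  pH = pK2 + log₁₀([CO3^2-]/[HCO3⁻])
log₁₀(0.0166) = -1.780
pH = 9.11 + (-1.780) = 7.33

pH = 7.33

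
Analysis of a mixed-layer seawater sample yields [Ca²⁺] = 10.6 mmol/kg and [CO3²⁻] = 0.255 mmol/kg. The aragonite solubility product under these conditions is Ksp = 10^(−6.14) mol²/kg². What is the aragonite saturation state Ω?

Ksp = 10^(−6.14) = 7.244×10^-7
Ω = [Ca²⁺][CO3²⁻]/Ksp = (10.6×10^-3)(0.255×10^-3) / 7.244×10^-7 = 3.73

Ω = 3.73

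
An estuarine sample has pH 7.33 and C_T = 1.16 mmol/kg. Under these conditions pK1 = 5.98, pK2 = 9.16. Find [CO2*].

α₀ = 1 / (1 + K1/[H⁺] + K1K2/[H⁺]²) = 1 / (1 + 10^+1.35 + 10^-0.48)
   = 1 / (1 + 22.387 + 0.33113) = 1/23.718 = 0.04216
[CO2*] = α₀ × DIC = 0.04216 × 1.16 = 0.0489 mmol/kg

[CO2*] = 0.0489 mmol/kg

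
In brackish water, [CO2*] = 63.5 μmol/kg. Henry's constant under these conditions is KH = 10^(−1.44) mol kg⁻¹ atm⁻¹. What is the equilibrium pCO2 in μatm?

KH = 10^(−1.44) = 3.631×10^-2 mol kg⁻¹ atm⁻¹
pCO2 = [CO2*]/KH = 63.5×10^-6 / 3.631×10^-2 = 1.75×10^-3 atm = 1750 μatm

pCO2 = 1750 μatm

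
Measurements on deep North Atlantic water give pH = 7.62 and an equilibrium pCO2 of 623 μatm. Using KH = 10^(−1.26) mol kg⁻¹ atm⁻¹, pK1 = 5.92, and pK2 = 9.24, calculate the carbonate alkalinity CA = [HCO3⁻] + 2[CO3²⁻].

CA = 1.80 mmol/kg

[CO2*] = KH · pCO2 = 10^(−1.26) × 623×10^-6 = 3.424×10^-5 mol/kg
α₀ = 1/(1 + K1/[H⁺] + K1K2/[H⁺]²) = 1/(1 + 10^+1.70 + 10^+0.08) = 0.01911
DIC = [CO2*]/α₀ = 3.424×10^-5 / 0.01911 = 1.791 mmol/kg
CA = (α₁ + 2α₂)·DIC = (0.9579 + 2×0.02298) × 1.791 = 1.80 mmol/kg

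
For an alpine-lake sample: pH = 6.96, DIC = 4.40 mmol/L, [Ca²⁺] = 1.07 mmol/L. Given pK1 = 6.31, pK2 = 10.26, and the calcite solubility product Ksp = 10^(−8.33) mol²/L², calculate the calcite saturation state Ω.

α₂ = 1 / (1 + [H⁺]/K2 + [H⁺]²/(K1K2)) = 1 / (1 + 10^+3.30 + 10^+2.65)
   = 1 / (1 + 1995.3 + 446.68) = 1/2442.9 = 0.0004093
[CO3²⁻] = α₂ × DIC = 0.0004093 × 4.40 = 0.001801 mmol/L = 1.801 μmol/L
Ksp = 10^(−8.33) = 4.677×10^-9
Ω = [Ca²⁺][CO3²⁻]/Ksp = (1.07×10^-3)(1.801×10^-6) / 4.677×10^-9 = 0.412

Ω = 0.412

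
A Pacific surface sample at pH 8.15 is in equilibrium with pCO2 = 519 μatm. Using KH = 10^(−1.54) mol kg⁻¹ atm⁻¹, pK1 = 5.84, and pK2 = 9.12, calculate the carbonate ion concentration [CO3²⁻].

[CO3²⁻] = 0.327 mmol/kg

[CO2*] = KH · pCO2 = 10^(−1.54) × 519×10^-6 = 1.497×10^-5 mol/kg
α₀ = 1/(1 + K1/[H⁺] + K1K2/[H⁺]²) = 1/(1 + 10^+2.31 + 10^+1.34) = 0.004404
DIC = [CO2*]/α₀ = 1.497×10^-5 / 0.004404 = 3.399 mmol/kg
[CO3²⁻] = α₂·DIC; α₂ = 0.09636, so [CO3²⁻] = 0.09636 × 3.399 = 0.327 mmol/kg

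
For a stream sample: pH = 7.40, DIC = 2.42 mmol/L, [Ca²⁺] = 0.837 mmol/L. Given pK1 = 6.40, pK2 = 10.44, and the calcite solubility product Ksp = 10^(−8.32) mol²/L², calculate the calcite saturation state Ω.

Ω = 0.351

α₂ = 1 / (1 + [H⁺]/K2 + [H⁺]²/(K1K2)) = 1 / (1 + 10^+3.04 + 10^+2.04)
   = 1 / (1 + 1096.5 + 109.65) = 1/1207.1 = 0.0008284
[CO3²⁻] = α₂ × DIC = 0.0008284 × 2.42 = 0.002005 mmol/L = 2.005 μmol/L
Ksp = 10^(−8.32) = 4.786×10^-9
Ω = [Ca²⁺][CO3²⁻]/Ksp = (0.837×10^-3)(2.005×10^-6) / 4.786×10^-9 = 0.351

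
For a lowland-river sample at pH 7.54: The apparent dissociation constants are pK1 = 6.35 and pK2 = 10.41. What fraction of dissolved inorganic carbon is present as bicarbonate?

α₁ = 1 / (1 + [H⁺]/K1 + K2/[H⁺]) = 1 / (1 + 10^-1.19 + 10^-2.87)
   = 1 / (1 + 0.064565 + 0.0013490) = 1/1.0659 = 0.9382

α₁ = 0.938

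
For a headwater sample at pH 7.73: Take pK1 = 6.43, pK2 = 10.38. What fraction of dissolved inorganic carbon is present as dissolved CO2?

α₀ = 0.0476

α₀ = 1 / (1 + K1/[H⁺] + K1K2/[H⁺]²) = 1 / (1 + 10^+1.30 + 10^-1.35)
   = 1 / (1 + 19.953 + 0.044668) = 1/20.997 = 0.04763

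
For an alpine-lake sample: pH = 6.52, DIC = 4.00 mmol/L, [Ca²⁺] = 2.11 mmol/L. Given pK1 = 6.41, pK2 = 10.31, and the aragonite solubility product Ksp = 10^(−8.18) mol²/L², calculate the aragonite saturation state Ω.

Ω = 0.117

α₂ = 1 / (1 + [H⁺]/K2 + [H⁺]²/(K1K2)) = 1 / (1 + 10^+3.79 + 10^+3.68)
   = 1 / (1 + 6166.0 + 4786.3) = 1/1.0953×10^4 = 9.130×10^-5
[CO3²⁻] = α₂ × DIC = 9.130×10^-5 × 4.00 = 0.0003652 mmol/L = 0.3652 μmol/L
Ksp = 10^(−8.18) = 6.607×10^-9
Ω = [Ca²⁺][CO3²⁻]/Ksp = (2.11×10^-3)(3.652×10^-7) / 6.607×10^-9 = 0.117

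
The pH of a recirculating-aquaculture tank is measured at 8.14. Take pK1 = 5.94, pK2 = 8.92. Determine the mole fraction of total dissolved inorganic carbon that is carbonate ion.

α₂ = 1 / (1 + [H⁺]/K2 + [H⁺]²/(K1K2)) = 1 / (1 + 10^+0.78 + 10^-1.42)
   = 1 / (1 + 6.0256 + 0.038019) = 1/7.0636 = 0.1416

α₂ = 0.142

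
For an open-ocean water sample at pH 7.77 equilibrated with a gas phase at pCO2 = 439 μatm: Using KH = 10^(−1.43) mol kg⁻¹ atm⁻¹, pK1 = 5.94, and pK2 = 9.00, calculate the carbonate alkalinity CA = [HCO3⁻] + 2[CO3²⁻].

[CO2*] = KH · pCO2 = 10^(−1.43) × 439×10^-6 = 1.631×10^-5 mol/kg
α₀ = 1/(1 + K1/[H⁺] + K1K2/[H⁺]²) = 1/(1 + 10^+1.83 + 10^+0.60) = 0.01378
DIC = [CO2*]/α₀ = 1.631×10^-5 / 0.01378 = 1.184 mmol/kg
CA = (α₁ + 2α₂)·DIC = (0.9314 + 2×0.05484) × 1.184 = 1.23 mmol/kg

CA = 1.23 mmol/kg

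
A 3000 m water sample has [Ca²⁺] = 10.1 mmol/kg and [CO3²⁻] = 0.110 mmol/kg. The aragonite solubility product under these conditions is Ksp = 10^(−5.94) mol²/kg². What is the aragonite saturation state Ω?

Ksp = 10^(−5.94) = 1.148×10^-6
Ω = [Ca²⁺][CO3²⁻]/Ksp = (10.1×10^-3)(0.110×10^-3) / 1.148×10^-6 = 0.968

Ω = 0.968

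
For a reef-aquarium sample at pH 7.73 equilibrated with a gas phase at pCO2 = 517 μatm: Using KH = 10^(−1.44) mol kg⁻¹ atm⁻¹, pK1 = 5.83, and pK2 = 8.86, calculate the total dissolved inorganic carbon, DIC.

DIC = 1.62 mmol/kg

[CO2*] = KH · pCO2 = 10^(−1.44) × 517×10^-6 = 1.877×10^-5 mol/kg
α₀ = 1/(1 + K1/[H⁺] + K1K2/[H⁺]²) = 1/(1 + 10^+1.90 + 10^+0.77) = 0.01158
DIC = [CO2*]/α₀ = 1.877×10^-5 / 0.01158 = 1.62 mmol/kg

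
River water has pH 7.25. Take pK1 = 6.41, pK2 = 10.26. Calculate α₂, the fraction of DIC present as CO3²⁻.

α₂ = 0.000853

α₂ = 1 / (1 + [H⁺]/K2 + [H⁺]²/(K1K2)) = 1 / (1 + 10^+3.01 + 10^+2.17)
   = 1 / (1 + 1023.3 + 147.91) = 1/1172.2 = 0.0008531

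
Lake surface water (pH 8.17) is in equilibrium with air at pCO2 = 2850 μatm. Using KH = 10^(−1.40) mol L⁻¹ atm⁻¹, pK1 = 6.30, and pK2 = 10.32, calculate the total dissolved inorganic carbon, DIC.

DIC = 8.58 mmol/L

[CO2*] = KH · pCO2 = 10^(−1.40) × 2850×10^-6 = 1.135×10^-4 mol/L
α₀ = 1/(1 + K1/[H⁺] + K1K2/[H⁺]²) = 1/(1 + 10^+1.87 + 10^-0.28) = 0.01322
DIC = [CO2*]/α₀ = 1.135×10^-4 / 0.01322 = 8.58 mmol/L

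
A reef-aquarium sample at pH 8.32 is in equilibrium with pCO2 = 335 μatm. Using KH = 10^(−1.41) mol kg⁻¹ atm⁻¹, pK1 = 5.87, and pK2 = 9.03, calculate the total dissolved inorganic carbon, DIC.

DIC = 4.40 mmol/kg

[CO2*] = KH · pCO2 = 10^(−1.41) × 335×10^-6 = 1.303×10^-5 mol/kg
α₀ = 1/(1 + K1/[H⁺] + K1K2/[H⁺]²) = 1/(1 + 10^+2.45 + 10^+1.74) = 0.002960
DIC = [CO2*]/α₀ = 1.303×10^-5 / 0.002960 = 4.40 mmol/kg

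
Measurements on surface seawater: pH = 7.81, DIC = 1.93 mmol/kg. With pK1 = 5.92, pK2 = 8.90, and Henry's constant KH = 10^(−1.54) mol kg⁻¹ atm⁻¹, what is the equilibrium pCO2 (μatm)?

pCO2 = 788 μatm

α₀ = 1 / (1 + K1/[H⁺] + K1K2/[H⁺]²) = 1 / (1 + 10^+1.89 + 10^+0.80)
   = 1 / (1 + 77.625 + 6.3096) = 1/84.934 = 0.01177
[CO2*] = α₀ × DIC = 0.01177 × 1.93 = 0.02272 mmol/kg
pCO2 = [CO2*]/KH = 2.272×10^-5 / 2.884×10^-2 = 788 μatm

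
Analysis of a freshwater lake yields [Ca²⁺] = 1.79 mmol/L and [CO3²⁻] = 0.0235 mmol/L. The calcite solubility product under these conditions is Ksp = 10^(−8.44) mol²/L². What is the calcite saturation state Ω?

Ω = 11.6

Ksp = 10^(−8.44) = 3.631×10^-9
Ω = [Ca²⁺][CO3²⁻]/Ksp = (1.79×10^-3)(0.0235×10^-3) / 3.631×10^-9 = 11.6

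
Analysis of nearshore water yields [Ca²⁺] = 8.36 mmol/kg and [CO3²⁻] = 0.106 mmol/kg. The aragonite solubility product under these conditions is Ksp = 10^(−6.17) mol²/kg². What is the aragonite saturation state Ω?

Ω = 1.31

Ksp = 10^(−6.17) = 6.761×10^-7
Ω = [Ca²⁺][CO3²⁻]/Ksp = (8.36×10^-3)(0.106×10^-3) / 6.761×10^-7 = 1.31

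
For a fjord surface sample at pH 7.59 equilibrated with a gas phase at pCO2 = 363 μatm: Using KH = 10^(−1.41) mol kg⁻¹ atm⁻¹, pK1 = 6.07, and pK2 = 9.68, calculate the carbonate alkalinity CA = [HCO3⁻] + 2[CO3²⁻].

CA = 0.475 mmol/kg

[CO2*] = KH · pCO2 = 10^(−1.41) × 363×10^-6 = 1.412×10^-5 mol/kg
α₀ = 1/(1 + K1/[H⁺] + K1K2/[H⁺]²) = 1/(1 + 10^+1.52 + 10^-0.57) = 0.02908
DIC = [CO2*]/α₀ = 1.412×10^-5 / 0.02908 = 0.4856 mmol/kg
CA = (α₁ + 2α₂)·DIC = (0.9631 + 2×0.007828) × 0.4856 = 0.475 mmol/kg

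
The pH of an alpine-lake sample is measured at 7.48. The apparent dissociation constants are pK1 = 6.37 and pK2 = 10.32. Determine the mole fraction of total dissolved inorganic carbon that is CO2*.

α₀ = 0.0719

α₀ = 1 / (1 + K1/[H⁺] + K1K2/[H⁺]²) = 1 / (1 + 10^+1.11 + 10^-1.73)
   = 1 / (1 + 12.882 + 0.018621) = 1/13.901 = 0.07194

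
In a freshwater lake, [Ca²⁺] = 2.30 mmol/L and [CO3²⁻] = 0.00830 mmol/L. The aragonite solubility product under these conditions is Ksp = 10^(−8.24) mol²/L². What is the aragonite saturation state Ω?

Ksp = 10^(−8.24) = 5.754×10^-9
Ω = [Ca²⁺][CO3²⁻]/Ksp = (2.30×10^-3)(0.00830×10^-3) / 5.754×10^-9 = 3.32

Ω = 3.32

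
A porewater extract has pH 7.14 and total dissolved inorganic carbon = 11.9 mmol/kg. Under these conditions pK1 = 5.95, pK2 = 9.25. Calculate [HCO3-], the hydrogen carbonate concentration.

α₁ = 1 / (1 + [H⁺]/K1 + K2/[H⁺]) = 1 / (1 + 10^-1.19 + 10^-2.11)
   = 1 / (1 + 0.064565 + 0.0077625) = 1/1.0723 = 0.9326
[HCO3⁻] = α₁ × DIC = 0.9326 × 11.9 = 11.1 mmol/kg

[HCO3⁻] = 11.1 mmol/kg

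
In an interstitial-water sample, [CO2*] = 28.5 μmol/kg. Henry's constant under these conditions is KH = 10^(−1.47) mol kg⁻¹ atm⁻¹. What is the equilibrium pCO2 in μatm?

pCO2 = 841 μatm

KH = 10^(−1.47) = 3.388×10^-2 mol kg⁻¹ atm⁻¹
pCO2 = [CO2*]/KH = 28.5×10^-6 / 3.388×10^-2 = 8.41×10^-4 atm = 841 μatm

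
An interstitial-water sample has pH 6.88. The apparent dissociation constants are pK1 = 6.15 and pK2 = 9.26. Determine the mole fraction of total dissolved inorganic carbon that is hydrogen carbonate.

α₁ = 1 / (1 + [H⁺]/K1 + K2/[H⁺]) = 1 / (1 + 10^-0.73 + 10^-2.38)
   = 1 / (1 + 0.18621 + 0.0041687) = 1/1.1904 = 0.8401

α₁ = 0.840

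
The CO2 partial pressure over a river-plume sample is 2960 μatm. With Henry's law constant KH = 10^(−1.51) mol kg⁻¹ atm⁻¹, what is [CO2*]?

KH = 10^(−1.51) = 3.090×10^-2 mol kg⁻¹ atm⁻¹
[CO2*] = KH · pCO2 = 3.090×10^-2 × 2960×10^-6 atm = 9.15×10^-5 mol/kg

[CO2*] = 91.5 μmol/kg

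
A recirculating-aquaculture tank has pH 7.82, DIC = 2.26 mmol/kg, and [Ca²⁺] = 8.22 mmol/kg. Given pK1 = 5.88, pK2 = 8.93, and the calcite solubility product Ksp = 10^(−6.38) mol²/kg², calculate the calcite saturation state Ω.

Ω = 3.18

α₂ = 1 / (1 + [H⁺]/K2 + [H⁺]²/(K1K2)) = 1 / (1 + 10^+1.11 + 10^-0.83)
   = 1 / (1 + 12.882 + 0.14791) = 1/14.030 = 0.07127
[CO3²⁻] = α₂ × DIC = 0.07127 × 2.26 = 0.1611 mmol/kg
Ksp = 10^(−6.38) = 4.169×10^-7
Ω = [Ca²⁺][CO3²⁻]/Ksp = (8.22×10^-3)(1.611×10^-4) / 4.169×10^-7 = 3.18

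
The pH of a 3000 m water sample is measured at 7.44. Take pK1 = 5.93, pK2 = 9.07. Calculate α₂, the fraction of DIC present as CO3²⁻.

α₂ = 0.0222

α₂ = 1 / (1 + [H⁺]/K2 + [H⁺]²/(K1K2)) = 1 / (1 + 10^+1.63 + 10^+0.12)
   = 1 / (1 + 42.658 + 1.3183) = 1/44.976 = 0.02223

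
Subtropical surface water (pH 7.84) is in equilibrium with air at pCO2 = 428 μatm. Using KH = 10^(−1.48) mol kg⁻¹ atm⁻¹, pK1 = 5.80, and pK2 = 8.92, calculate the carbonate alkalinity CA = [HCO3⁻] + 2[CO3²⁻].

CA = 1.81 mmol/kg

[CO2*] = KH · pCO2 = 10^(−1.48) × 428×10^-6 = 1.417×10^-5 mol/kg
α₀ = 1/(1 + K1/[H⁺] + K1K2/[H⁺]²) = 1/(1 + 10^+2.04 + 10^+0.96) = 0.008349
DIC = [CO2*]/α₀ = 1.417×10^-5 / 0.008349 = 1.697 mmol/kg
CA = (α₁ + 2α₂)·DIC = (0.9155 + 2×0.07615) × 1.697 = 1.81 mmol/kg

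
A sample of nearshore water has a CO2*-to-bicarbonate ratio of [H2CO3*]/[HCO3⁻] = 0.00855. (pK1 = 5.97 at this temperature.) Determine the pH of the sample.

From K1 = [H⁺][HCO3⁻]/[H2CO3*]:  pH = pK1 − log₁₀([H2CO3*]/[HCO3⁻])
log₁₀(0.00855) = -2.068
pH = 5.97 − (-2.068) = 8.04

pH = 8.04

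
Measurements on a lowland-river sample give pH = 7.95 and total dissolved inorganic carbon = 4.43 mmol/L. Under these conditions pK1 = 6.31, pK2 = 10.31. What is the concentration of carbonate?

[CO3²⁻] = 18.8 μmol/L

α₂ = 1 / (1 + [H⁺]/K2 + [H⁺]²/(K1K2)) = 1 / (1 + 10^+2.36 + 10^+0.72)
   = 1 / (1 + 229.09 + 5.2481) = 1/235.33 = 0.004249
[CO3²⁻] = α₂ × DIC = 0.004249 × 4.43 = 0.0188 mmol/L = 18.8 μmol/L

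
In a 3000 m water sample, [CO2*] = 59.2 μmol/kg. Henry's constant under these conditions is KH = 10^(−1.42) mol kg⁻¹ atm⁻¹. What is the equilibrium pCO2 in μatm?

pCO2 = 1560 μatm

KH = 10^(−1.42) = 3.802×10^-2 mol kg⁻¹ atm⁻¹
pCO2 = [CO2*]/KH = 59.2×10^-6 / 3.802×10^-2 = 1.56×10^-3 atm = 1560 μatm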